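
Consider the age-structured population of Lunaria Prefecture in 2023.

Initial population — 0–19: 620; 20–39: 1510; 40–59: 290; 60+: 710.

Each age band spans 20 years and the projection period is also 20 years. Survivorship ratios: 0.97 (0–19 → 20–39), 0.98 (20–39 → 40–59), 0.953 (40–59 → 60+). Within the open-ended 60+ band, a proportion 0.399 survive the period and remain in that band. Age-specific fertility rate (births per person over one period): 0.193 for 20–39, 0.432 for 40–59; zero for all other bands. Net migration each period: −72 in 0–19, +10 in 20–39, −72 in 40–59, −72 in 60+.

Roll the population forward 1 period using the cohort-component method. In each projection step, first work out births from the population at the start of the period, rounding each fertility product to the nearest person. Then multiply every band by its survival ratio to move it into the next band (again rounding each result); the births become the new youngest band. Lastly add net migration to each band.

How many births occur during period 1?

416

[period 1]
Births: 1510 * 0.193 = 291  |  290 * 0.432 = 125 → 416
20–39: 620 * 0.97 = 601
40–59: 1510 * 0.98 = 1480
60+: 290 * 0.953 + 710 * 0.399 = 276 + 283 = 559
Net migration: 0–19 − 72 → 344; 20–39 + 10 → 611; 40–59 − 72 → 1408; 60+ − 72 → 487
Giving 344 / 611 / 1408 / 487.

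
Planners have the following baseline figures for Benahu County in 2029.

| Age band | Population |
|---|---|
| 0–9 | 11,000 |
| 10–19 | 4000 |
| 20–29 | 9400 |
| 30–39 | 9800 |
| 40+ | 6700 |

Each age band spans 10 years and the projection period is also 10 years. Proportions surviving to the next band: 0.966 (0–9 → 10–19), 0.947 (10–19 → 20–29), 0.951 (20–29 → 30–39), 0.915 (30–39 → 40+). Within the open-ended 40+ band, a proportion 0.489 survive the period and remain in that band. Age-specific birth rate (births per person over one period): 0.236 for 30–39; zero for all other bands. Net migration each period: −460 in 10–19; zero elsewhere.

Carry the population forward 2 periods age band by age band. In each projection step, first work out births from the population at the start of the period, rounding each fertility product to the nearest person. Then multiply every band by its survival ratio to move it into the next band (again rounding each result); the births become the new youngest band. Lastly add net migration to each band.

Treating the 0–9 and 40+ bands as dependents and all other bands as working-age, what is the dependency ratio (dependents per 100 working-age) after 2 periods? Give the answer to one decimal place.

108.5

Period 1:
Births: 9800 × 0.236 = 2313
10–19: 11000 × 0.966 = 10626
20–29: 4000 × 0.947 = 3788
30–39: 9400 × 0.951 = 8939
40+: 9800 × 0.915 + 6700 × 0.489 = 8967 + 3276 = 12243
Net migration: 10–19 − 460 → 10166
Population now: 0–9=2313, 10–19=10166, 20–29=3788, 30–39=8939, 40+=12243
Period 2:
Births: 8939 × 0.236 = 2110
10–19: 2313 × 0.966 = 2234
20–29: 10166 × 0.947 = 9627
30–39: 3788 × 0.951 = 3602
40+: 8939 × 0.915 + 12243 × 0.489 = 8179 + 5987 = 14166
Net migration: 10–19 − 460 → 1774
Population now: 0–9=2110, 10–19=1774, 20–29=9627, 30–39=3602, 40+=14166
Dependents (band 0–9 + band 40+) = 2110 + 14166 = 16276; working-age = 15003; ratio = 16276/15003 × 100 = 108.5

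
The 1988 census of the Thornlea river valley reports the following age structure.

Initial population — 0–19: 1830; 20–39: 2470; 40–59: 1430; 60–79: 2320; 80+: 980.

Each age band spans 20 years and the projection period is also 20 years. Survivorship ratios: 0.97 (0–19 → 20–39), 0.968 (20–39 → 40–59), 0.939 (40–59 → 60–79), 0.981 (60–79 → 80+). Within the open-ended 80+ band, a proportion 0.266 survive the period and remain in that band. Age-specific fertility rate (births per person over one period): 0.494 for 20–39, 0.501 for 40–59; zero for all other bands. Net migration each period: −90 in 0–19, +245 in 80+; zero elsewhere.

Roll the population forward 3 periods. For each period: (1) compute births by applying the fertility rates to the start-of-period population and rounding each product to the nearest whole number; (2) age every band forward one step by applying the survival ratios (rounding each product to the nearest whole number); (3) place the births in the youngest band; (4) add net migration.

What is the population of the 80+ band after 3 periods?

After projecting period 1:
Births: 2470 × 0.494 = 1220, 1430 × 0.501 = 716 → total 1936
20–39: 1830 × 0.97 = 1775
40–59: 2470 × 0.968 = 2391
60–79: 1430 × 0.939 = 1343
80+: 2320 × 0.981 + 980 × 0.266 = 2276 + 261 = 2537
Net migration: 0–19 − 90 → 1846; 80+ + 245 → 2782
End of period: [1846, 1775, 2391, 1343, 2782]
After projecting period 2:
Births: 1775 × 0.494 = 877, 2391 × 0.501 = 1198 → total 2075
20–39: 1846 × 0.97 = 1791
40–59: 1775 × 0.968 = 1718
60–79: 2391 × 0.939 = 2245
80+: 1343 × 0.981 + 2782 × 0.266 = 1317 + 740 = 2057
Net migration: 0–19 − 90 → 1985; 80+ + 245 → 2302
End of period: [1985, 1791, 1718, 2245, 2302]
After projecting period 3:
Births: 1791 × 0.494 = 885, 1718 × 0.501 = 861 → total 1746
20–39: 1985 × 0.97 = 1925
40–59: 1791 × 0.968 = 1734
60–79: 1718 × 0.939 = 1613
80+: 2245 × 0.981 + 2302 × 0.266 = 2202 + 612 = 2814
Net migration: 0–19 − 90 → 1656; 80+ + 245 → 3059
End of period: [1656, 1925, 1734, 1613, 3059]

3059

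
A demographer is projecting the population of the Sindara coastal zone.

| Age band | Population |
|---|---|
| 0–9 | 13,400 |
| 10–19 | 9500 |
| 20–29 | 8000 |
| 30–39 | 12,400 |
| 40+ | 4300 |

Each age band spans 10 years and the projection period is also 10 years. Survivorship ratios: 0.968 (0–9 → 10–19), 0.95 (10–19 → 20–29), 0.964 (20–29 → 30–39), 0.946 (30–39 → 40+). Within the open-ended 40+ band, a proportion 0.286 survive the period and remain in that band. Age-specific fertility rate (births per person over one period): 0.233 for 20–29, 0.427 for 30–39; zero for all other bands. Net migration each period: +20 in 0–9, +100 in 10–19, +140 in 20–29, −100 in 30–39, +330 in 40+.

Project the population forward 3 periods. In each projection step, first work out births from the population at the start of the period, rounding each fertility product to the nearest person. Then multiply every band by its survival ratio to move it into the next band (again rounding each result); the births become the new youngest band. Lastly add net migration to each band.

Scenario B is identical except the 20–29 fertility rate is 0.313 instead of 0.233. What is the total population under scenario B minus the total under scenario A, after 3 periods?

— Period 1 —
Births: 8000 × 0.233 = 1864  |  12400 × 0.427 = 5295 → 7159
10–19: 13400 × 0.968 = 12971
20–29: 9500 × 0.95 = 9025
30–39: 8000 × 0.964 = 7712
40+: 12400 × 0.946 + 4300 × 0.286 = 11730 + 1230 = 12960
Net migration: 0–9 + 20 → 7179; 10–19 + 100 → 13071; 20–29 + 140 → 9165; 30–39 − 100 → 7612; 40+ + 330 → 13290
→ [7179, 13071, 9165, 7612, 13290]
— Period 2 —
Births: 9165 × 0.233 = 2135  |  7612 × 0.427 = 3250 → 5385
10–19: 7179 × 0.968 = 6949
20–29: 13071 × 0.95 = 12417
30–39: 9165 × 0.964 = 8835
40+: 7612 × 0.946 + 13290 × 0.286 = 7201 + 3801 = 11002
Net migration: 0–9 + 20 → 5405; 10–19 + 100 → 7049; 20–29 + 140 → 12557; 30–39 − 100 → 8735; 40+ + 330 → 11332
→ [5405, 7049, 12557, 8735, 11332]
— Period 3 —
Births: 12557 × 0.233 = 2926  |  8735 × 0.427 = 3730 → 6656
10–19: 5405 × 0.968 = 5232
20–29: 7049 × 0.95 = 6697
30–39: 12557 × 0.964 = 12105
40+: 8735 × 0.946 + 11332 × 0.286 = 8263 + 3241 = 11504
Net migration: 0–9 + 20 → 6676; 10–19 + 100 → 5332; 20–29 + 140 → 6837; 30–39 − 100 → 12005; 40+ + 330 → 11834
→ [6676, 5332, 6837, 12005, 11834]
Scenario A total after 3 periods: 42684
Scenario B projection —
— Period 1 —
Births: 8000 × 0.313 = 2504  |  12400 × 0.427 = 5295 → 7799
10–19: 13400 × 0.968 = 12971
20–29: 9500 × 0.95 = 9025
30–39: 8000 × 0.964 = 7712
40+: 12400 × 0.946 + 4300 × 0.286 = 11730 + 1230 = 12960
Net migration: 0–9 + 20 → 7819; 10–19 + 100 → 13071; 20–29 + 140 → 9165; 30–39 − 100 → 7612; 40+ + 330 → 13290
→ [7819, 13071, 9165, 7612, 13290]
— Period 2 —
Births: 9165 × 0.313 = 2869  |  7612 × 0.427 = 3250 → 6119
10–19: 7819 × 0.968 = 7569
20–29: 13071 × 0.95 = 12417
30–39: 9165 × 0.964 = 8835
40+: 7612 × 0.946 + 13290 × 0.286 = 7201 + 3801 = 11002
Net migration: 0–9 + 20 → 6139; 10–19 + 100 → 7669; 20–29 + 140 → 12557; 30–39 − 100 → 8735; 40+ + 330 → 11332
→ [6139, 7669, 12557, 8735, 11332]
— Period 3 —
Births: 12557 × 0.313 = 3930  |  8735 × 0.427 = 3730 → 7660
10–19: 6139 × 0.968 = 5943
20–29: 7669 × 0.95 = 7286
30–39: 12557 × 0.964 = 12105
40+: 8735 × 0.946 + 11332 × 0.286 = 8263 + 3241 = 11504
Net migration: 0–9 + 20 → 7680; 10–19 + 100 → 6043; 20–29 + 140 → 7426; 30–39 − 100 → 12005; 40+ + 330 → 11834
→ [7680, 6043, 7426, 12005, 11834]
Scenario B total after 3 periods: 44988
Difference B − A = 44988 − 42684 = 2304

2304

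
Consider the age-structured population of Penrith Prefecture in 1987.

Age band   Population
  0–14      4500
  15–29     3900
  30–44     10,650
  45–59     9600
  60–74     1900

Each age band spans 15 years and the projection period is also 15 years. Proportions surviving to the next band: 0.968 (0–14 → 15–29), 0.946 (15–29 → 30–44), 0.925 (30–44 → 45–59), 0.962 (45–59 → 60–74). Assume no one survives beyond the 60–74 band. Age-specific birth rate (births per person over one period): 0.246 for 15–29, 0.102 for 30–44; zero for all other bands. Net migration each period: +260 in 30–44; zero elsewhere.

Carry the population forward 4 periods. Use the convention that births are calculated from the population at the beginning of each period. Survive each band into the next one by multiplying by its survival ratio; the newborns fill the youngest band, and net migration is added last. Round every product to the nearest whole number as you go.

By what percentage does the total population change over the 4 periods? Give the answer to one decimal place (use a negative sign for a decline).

-70.7

Period 1:
Births: 3900 × 0.246 = 959 ; 10650 × 0.102 = 1086 → 2045
15–29: 4500 × 0.968 = 4356
30–44: 3900 × 0.946 = 3689
45–59: 10650 × 0.925 = 9851
60–74: 9600 × 0.962 = 9235
Net migration: 30–44 + 260 → 3949
Giving 2045 / 4356 / 3949 / 9851 / 9235.
Period 2:
Births: 4356 × 0.246 = 1072 ; 3949 × 0.102 = 403 → 1475
15–29: 2045 × 0.968 = 1980
30–44: 4356 × 0.946 = 4121
45–59: 3949 × 0.925 = 3653
60–74: 9851 × 0.962 = 9477
Net migration: 30–44 + 260 → 4381
Giving 1475 / 1980 / 4381 / 3653 / 9477.
Period 3:
Births: 1980 × 0.246 = 487 ; 4381 × 0.102 = 447 → 934
15–29: 1475 × 0.968 = 1428
30–44: 1980 × 0.946 = 1873
45–59: 4381 × 0.925 = 4052
60–74: 3653 × 0.962 = 3514
Net migration: 30–44 + 260 → 2133
Giving 934 / 1428 / 2133 / 4052 / 3514.
Period 4:
Births: 1428 × 0.246 = 351 ; 2133 × 0.102 = 218 → 569
15–29: 934 × 0.968 = 904
30–44: 1428 × 0.946 = 1351
45–59: 2133 × 0.925 = 1973
60–74: 4052 × 0.962 = 3898
Net migration: 30–44 + 260 → 1611
Giving 569 / 904 / 1611 / 1973 / 3898.
Total: 30550 → 8955; change = -21595; percentage change = -70.7%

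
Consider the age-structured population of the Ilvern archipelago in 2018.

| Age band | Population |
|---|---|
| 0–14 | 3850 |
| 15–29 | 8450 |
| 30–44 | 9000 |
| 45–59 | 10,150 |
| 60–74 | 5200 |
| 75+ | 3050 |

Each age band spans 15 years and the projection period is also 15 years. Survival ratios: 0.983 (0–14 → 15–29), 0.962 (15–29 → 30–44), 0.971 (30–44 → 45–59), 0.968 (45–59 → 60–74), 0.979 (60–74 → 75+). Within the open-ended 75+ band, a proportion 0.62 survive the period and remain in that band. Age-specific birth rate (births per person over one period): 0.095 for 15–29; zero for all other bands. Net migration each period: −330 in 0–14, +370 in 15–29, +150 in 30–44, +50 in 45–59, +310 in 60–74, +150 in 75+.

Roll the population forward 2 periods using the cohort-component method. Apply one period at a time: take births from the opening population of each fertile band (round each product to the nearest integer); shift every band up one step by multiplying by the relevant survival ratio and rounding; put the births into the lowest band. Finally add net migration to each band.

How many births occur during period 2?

Let group 1 be 0–14 through group 6 = 75+.
Period 1.
Births: 8450 × 0.095 = 803
Group 2: 3850 × 0.983 = 3785
Group 3: 8450 × 0.962 = 8129
Group 4: 9000 × 0.971 = 8739
Group 5: 10150 × 0.968 = 9825
Group 6: 5200 × 0.979 + 3050 × 0.62 = 5091 + 1891 = 6982
Net migration: Group 1 − 330 → 473; Group 2 + 370 → 4155; Group 3 + 150 → 8279; Group 4 + 50 → 8789; Group 5 + 310 → 10135; Group 6 + 150 → 7132
End of period: [473, 4155, 8279, 8789, 10135, 7132]
Period 2.
Births: 4155 × 0.095 = 395
Group 2: 473 × 0.983 = 465
Group 3: 4155 × 0.962 = 3997
Group 4: 8279 × 0.971 = 8039
Group 5: 8789 × 0.968 = 8508
Group 6: 10135 × 0.979 + 7132 × 0.62 = 9922 + 4422 = 14344
Net migration: Group 1 − 330 → 65; Group 2 + 370 → 835; Group 3 + 150 → 4147; Group 4 + 50 → 8089; Group 5 + 310 → 8818; Group 6 + 150 → 14494
End of period: [65, 835, 4147, 8089, 8818, 14494]

395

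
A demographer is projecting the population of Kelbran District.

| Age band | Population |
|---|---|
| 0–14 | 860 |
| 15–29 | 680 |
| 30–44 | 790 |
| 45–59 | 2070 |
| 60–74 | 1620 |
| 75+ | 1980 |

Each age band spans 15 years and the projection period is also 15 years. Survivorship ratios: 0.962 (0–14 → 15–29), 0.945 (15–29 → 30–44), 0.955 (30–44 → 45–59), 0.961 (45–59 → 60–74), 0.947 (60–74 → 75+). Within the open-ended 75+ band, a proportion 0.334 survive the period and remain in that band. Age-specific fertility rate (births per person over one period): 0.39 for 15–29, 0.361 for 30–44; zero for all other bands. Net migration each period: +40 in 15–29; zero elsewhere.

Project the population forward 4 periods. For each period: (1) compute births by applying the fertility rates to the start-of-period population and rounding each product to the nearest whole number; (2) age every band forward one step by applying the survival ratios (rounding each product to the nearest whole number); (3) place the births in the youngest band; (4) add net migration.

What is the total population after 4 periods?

— Period 1 —
Births: 680 × 0.39 = 265 ; 790 × 0.361 = 285 → total 550
15–29: 860 × 0.962 = 827
30–44: 680 × 0.945 = 643
45–59: 790 × 0.955 = 754
60–74: 2070 × 0.961 = 1989
75+: 1620 × 0.947 + 1980 × 0.334 = 1534 + 661 = 2195
Net migration: 15–29 + 40 → 867
Population now: 0–14=550, 15–29=867, 30–44=643, 45–59=754, 60–74=1989, 75+=2195
— Period 2 —
Births: 867 × 0.39 = 338 ; 643 × 0.361 = 232 → total 570
15–29: 550 × 0.962 = 529
30–44: 867 × 0.945 = 819
45–59: 643 × 0.955 = 614
60–74: 754 × 0.961 = 725
75+: 1989 × 0.947 + 2195 × 0.334 = 1884 + 733 = 2617
Net migration: 15–29 + 40 → 569
Population now: 0–14=570, 15–29=569, 30–44=819, 45–59=614, 60–74=725, 75+=2617
— Period 3 —
Births: 569 × 0.39 = 222 ; 819 × 0.361 = 296 → total 518
15–29: 570 × 0.962 = 548
30–44: 569 × 0.945 = 538
45–59: 819 × 0.955 = 782
60–74: 614 × 0.961 = 590
75+: 725 × 0.947 + 2617 × 0.334 = 687 + 874 = 1561
Net migration: 15–29 + 40 → 588
Population now: 0–14=518, 15–29=588, 30–44=538, 45–59=782, 60–74=590, 75+=1561
— Period 4 —
Births: 588 × 0.39 = 229 ; 538 × 0.361 = 194 → total 423
15–29: 518 × 0.962 = 498
30–44: 588 × 0.945 = 556
45–59: 538 × 0.955 = 514
60–74: 782 × 0.961 = 752
75+: 590 × 0.947 + 1561 × 0.334 = 559 + 521 = 1080
Net migration: 15–29 + 40 → 538
Population now: 0–14=423, 15–29=538, 30–44=556, 45–59=514, 60–74=752, 75+=1080
Total after period 4: 423 + 538 + 556 + 514 + 752 + 1080 = 3863

3863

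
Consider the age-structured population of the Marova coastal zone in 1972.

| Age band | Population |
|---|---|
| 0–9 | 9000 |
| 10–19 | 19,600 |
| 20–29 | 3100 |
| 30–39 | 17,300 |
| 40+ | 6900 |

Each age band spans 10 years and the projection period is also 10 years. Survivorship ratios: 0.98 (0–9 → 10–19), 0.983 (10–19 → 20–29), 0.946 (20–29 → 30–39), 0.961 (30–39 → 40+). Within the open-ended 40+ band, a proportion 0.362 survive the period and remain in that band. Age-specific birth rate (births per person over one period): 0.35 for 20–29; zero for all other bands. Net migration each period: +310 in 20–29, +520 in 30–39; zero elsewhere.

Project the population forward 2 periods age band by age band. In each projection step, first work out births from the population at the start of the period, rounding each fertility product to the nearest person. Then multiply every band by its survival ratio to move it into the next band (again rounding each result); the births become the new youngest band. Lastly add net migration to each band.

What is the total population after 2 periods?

Numbering the groups 1..5 from youngest to oldest:
Period 1:
Births: 3100 * 0.35 = 1085
Group 2: 9000 * 0.98 = 8820
Group 3: 19600 * 0.983 = 19267
Group 4: 3100 * 0.946 = 2933
Group 5: 17300 * 0.961 + 6900 * 0.362 = 16625 + 2498 = 19123
Net migration: Group 3 + 310 → 19577; Group 4 + 520 → 3453
End of period: [1085, 8820, 19577, 3453, 19123]
Period 2:
Births: 19577 * 0.35 = 6852
Group 2: 1085 * 0.98 = 1063
Group 3: 8820 * 0.983 = 8670
Group 4: 19577 * 0.946 = 18520
Group 5: 3453 * 0.961 + 19123 * 0.362 = 3318 + 6923 = 10241
Net migration: Group 3 + 310 → 8980; Group 4 + 520 → 19040
End of period: [6852, 1063, 8980, 19040, 10241]
Total after period 2: 6852 + 1063 + 8980 + 19040 + 10241 = 46176

46176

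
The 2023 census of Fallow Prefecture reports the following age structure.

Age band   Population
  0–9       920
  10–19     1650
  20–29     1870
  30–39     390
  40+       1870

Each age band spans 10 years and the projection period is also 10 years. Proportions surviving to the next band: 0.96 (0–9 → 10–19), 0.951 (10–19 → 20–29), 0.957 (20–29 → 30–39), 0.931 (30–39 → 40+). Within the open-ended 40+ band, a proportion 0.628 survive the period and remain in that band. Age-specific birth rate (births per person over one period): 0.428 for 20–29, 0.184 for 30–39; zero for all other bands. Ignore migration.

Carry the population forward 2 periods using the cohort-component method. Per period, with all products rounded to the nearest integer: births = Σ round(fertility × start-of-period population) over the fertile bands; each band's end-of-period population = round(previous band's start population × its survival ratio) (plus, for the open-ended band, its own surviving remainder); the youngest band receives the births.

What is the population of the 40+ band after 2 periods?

2631

Let group 1 be 0–9 through group 5 = 40+.
[period 1]
Births: 1870 × 0.428 = 800  |  390 × 0.184 = 72 → 872
Group 2: 920 × 0.96 = 883
Group 3: 1650 × 0.951 = 1569
Group 4: 1870 × 0.957 = 1790
Group 5: 390 × 0.931 + 1870 × 0.628 = 363 + 1174 = 1537
→ [872, 883, 1569, 1790, 1537]
[period 2]
Births: 1569 × 0.428 = 672  |  1790 × 0.184 = 329 → 1001
Group 2: 872 × 0.96 = 837
Group 3: 883 × 0.951 = 840
Group 4: 1569 × 0.957 = 1502
Group 5: 1790 × 0.931 + 1537 × 0.628 = 1666 + 965 = 2631
→ [1001, 837, 840, 1502, 2631]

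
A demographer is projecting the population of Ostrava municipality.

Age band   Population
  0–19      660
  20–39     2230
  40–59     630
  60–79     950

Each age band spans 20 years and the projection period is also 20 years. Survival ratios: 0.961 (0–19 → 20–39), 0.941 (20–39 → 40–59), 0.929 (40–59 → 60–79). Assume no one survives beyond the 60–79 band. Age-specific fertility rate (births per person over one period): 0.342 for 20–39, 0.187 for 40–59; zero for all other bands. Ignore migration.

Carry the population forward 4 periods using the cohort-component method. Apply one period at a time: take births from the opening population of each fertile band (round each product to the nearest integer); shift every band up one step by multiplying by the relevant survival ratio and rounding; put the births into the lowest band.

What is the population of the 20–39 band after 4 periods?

386

(Groups numbered youngest = 1 to oldest = 4.)
[period 1]
Births: 2230 × 0.342 = 763, 630 × 0.187 = 118 → 881
Group 2: 660 × 0.961 = 634
Group 3: 2230 × 0.941 = 2098
Group 4: 630 × 0.929 = 585
Population now: 0–19=881, 20–39=634, 40–59=2098, 60–79=585
[period 2]
Births: 634 × 0.342 = 217, 2098 × 0.187 = 392 → 609
Group 2: 881 × 0.961 = 847
Group 3: 634 × 0.941 = 597
Group 4: 2098 × 0.929 = 1949
Population now: 0–19=609, 20–39=847, 40–59=597, 60–79=1949
[period 3]
Births: 847 × 0.342 = 290, 597 × 0.187 = 112 → 402
Group 2: 609 × 0.961 = 585
Group 3: 847 × 0.941 = 797
Group 4: 597 × 0.929 = 555
Population now: 0–19=402, 20–39=585, 40–59=797, 60–79=555
[period 4]
Births: 585 × 0.342 = 200, 797 × 0.187 = 149 → 349
Group 2: 402 × 0.961 = 386
Group 3: 585 × 0.941 = 550
Group 4: 797 × 0.929 = 740
Population now: 0–19=349, 20–39=386, 40–59=550, 60–79=740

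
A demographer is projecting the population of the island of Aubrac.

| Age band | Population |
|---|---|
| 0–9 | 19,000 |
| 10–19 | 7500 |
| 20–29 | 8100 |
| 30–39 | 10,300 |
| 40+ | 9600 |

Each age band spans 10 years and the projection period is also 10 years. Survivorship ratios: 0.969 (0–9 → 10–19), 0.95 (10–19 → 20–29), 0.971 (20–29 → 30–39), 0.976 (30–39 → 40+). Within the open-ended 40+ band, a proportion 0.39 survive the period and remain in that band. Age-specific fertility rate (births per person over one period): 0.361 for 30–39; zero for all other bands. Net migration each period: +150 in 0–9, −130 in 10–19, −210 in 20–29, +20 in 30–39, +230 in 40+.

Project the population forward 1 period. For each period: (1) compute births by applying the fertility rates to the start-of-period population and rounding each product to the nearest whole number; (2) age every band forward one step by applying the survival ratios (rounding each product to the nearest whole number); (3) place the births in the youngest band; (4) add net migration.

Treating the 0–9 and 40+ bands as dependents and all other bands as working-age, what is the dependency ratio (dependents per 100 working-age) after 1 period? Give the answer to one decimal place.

54.1

— Period 1 —
Births: 10300 × 0.361 = 3718
10–19: 19000 × 0.969 = 18411
20–29: 7500 × 0.95 = 7125
30–39: 8100 × 0.971 = 7865
40+: 10300 × 0.976 + 9600 × 0.39 = 10053 + 3744 = 13797
Net migration: 0–9 + 150 → 3868; 10–19 − 130 → 18281; 20–29 − 210 → 6915; 30–39 + 20 → 7885; 40+ + 230 → 14027
End of period: [3868, 18281, 6915, 7885, 14027]
Dependents (band 0–9 + band 40+) = 3868 + 14027 = 17895; working-age = 33081; ratio = 17895/33081 × 100 = 54.1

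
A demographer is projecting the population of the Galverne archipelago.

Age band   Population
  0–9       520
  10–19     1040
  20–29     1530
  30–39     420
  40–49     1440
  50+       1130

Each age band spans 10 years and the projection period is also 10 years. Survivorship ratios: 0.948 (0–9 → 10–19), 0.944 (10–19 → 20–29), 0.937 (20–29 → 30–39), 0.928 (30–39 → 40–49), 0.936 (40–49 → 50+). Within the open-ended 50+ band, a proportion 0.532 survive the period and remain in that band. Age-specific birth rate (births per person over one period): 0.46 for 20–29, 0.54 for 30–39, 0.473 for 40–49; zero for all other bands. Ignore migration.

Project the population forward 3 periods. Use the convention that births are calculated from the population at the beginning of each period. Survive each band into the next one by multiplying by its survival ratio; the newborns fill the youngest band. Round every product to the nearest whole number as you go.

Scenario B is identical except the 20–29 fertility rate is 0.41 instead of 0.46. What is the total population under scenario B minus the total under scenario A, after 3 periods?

— Period 1 —
Births: 1530 × 0.46 = 704 ; 420 × 0.54 = 227 ; 1440 × 0.473 = 681 → 1612
10–19: 520 × 0.948 = 493
20–29: 1040 × 0.944 = 982
30–39: 1530 × 0.937 = 1434
40–49: 420 × 0.928 = 390
50+: 1440 × 0.936 + 1130 × 0.532 = 1348 + 601 = 1949
End of period: [1612, 493, 982, 1434, 390, 1949]
— Period 2 —
Births: 982 × 0.46 = 452 ; 1434 × 0.54 = 774 ; 390 × 0.473 = 184 → 1410
10–19: 1612 × 0.948 = 1528
20–29: 493 × 0.944 = 465
30–39: 982 × 0.937 = 920
40–49: 1434 × 0.928 = 1331
50+: 390 × 0.936 + 1949 × 0.532 = 365 + 1037 = 1402
End of period: [1410, 1528, 465, 920, 1331, 1402]
— Period 3 —
Births: 465 × 0.46 = 214 ; 920 × 0.54 = 497 ; 1331 × 0.473 = 630 → 1341
10–19: 1410 × 0.948 = 1337
20–29: 1528 × 0.944 = 1442
30–39: 465 × 0.937 = 436
40–49: 920 × 0.928 = 854
50+: 1331 × 0.936 + 1402 × 0.532 = 1246 + 746 = 1992
End of period: [1341, 1337, 1442, 436, 854, 1992]
Scenario A total after 3 periods: 7402
Scenario B projection —
— Period 1 —
Births: 1530 × 0.41 = 627 ; 420 × 0.54 = 227 ; 1440 × 0.473 = 681 → 1535
10–19: 520 × 0.948 = 493
20–29: 1040 × 0.944 = 982
30–39: 1530 × 0.937 = 1434
40–49: 420 × 0.928 = 390
50+: 1440 × 0.936 + 1130 × 0.532 = 1348 + 601 = 1949
End of period: [1535, 493, 982, 1434, 390, 1949]
— Period 2 —
Births: 982 × 0.41 = 403 ; 1434 × 0.54 = 774 ; 390 × 0.473 = 184 → 1361
10–19: 1535 × 0.948 = 1455
20–29: 493 × 0.944 = 465
30–39: 982 × 0.937 = 920
40–49: 1434 × 0.928 = 1331
50+: 390 × 0.936 + 1949 × 0.532 = 365 + 1037 = 1402
End of period: [1361, 1455, 465, 920, 1331, 1402]
— Period 3 —
Births: 465 × 0.41 = 191 ; 920 × 0.54 = 497 ; 1331 × 0.473 = 630 → 1318
10–19: 1361 × 0.948 = 1290
20–29: 1455 × 0.944 = 1374
30–39: 465 × 0.937 = 436
40–49: 920 × 0.928 = 854
50+: 1331 × 0.936 + 1402 × 0.532 = 1246 + 746 = 1992
End of period: [1318, 1290, 1374, 436, 854, 1992]
Scenario B total after 3 periods: 7264
Difference B − A = 7264 − 7402 = -138

-138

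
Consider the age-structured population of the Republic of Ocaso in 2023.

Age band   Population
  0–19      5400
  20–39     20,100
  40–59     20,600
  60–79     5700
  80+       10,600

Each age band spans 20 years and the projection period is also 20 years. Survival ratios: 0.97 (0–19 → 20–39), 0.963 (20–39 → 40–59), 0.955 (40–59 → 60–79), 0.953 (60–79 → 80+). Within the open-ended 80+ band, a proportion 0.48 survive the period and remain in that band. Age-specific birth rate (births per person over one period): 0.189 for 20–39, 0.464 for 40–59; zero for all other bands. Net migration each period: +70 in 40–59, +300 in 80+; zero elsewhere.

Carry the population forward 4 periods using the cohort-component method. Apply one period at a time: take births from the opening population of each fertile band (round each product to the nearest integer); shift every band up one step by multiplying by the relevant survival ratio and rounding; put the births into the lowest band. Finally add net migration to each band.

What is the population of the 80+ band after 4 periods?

Numbering the groups 1..5 from youngest to oldest:
Period 1.
Births: 20100 × 0.189 = 3799, 20600 × 0.464 = 9558 → total 13357
Group 2: 5400 × 0.97 = 5238
Group 3: 20100 × 0.963 = 19356
Group 4: 20600 × 0.955 = 19673
Group 5: 5700 × 0.953 + 10600 × 0.48 = 5432 + 5088 = 10520
Net migration: Group 3 + 70 → 19426; Group 5 + 300 → 10820
End of period: [13357, 5238, 19426, 19673, 10820]
Period 2.
Births: 5238 × 0.189 = 990, 19426 × 0.464 = 9014 → total 10004
Group 2: 13357 × 0.97 = 12956
Group 3: 5238 × 0.963 = 5044
Group 4: 19426 × 0.955 = 18552
Group 5: 19673 × 0.953 + 10820 × 0.48 = 18748 + 5194 = 23942
Net migration: Group 3 + 70 → 5114; Group 5 + 300 → 24242
End of period: [10004, 12956, 5114, 18552, 24242]
Period 3.
Births: 12956 × 0.189 = 2449, 5114 × 0.464 = 2373 → total 4822
Group 2: 10004 × 0.97 = 9704
Group 3: 12956 × 0.963 = 12477
Group 4: 5114 × 0.955 = 4884
Group 5: 18552 × 0.953 + 24242 × 0.48 = 17680 + 11636 = 29316
Net migration: Group 3 + 70 → 12547; Group 5 + 300 → 29616
End of period: [4822, 9704, 12547, 4884, 29616]
Period 4.
Births: 9704 × 0.189 = 1834, 12547 × 0.464 = 5822 → total 7656
Group 2: 4822 × 0.97 = 4677
Group 3: 9704 × 0.963 = 9345
Group 4: 12547 × 0.955 = 11982
Group 5: 4884 × 0.953 + 29616 × 0.48 = 4654 + 14216 = 18870
Net migration: Group 3 + 70 → 9415; Group 5 + 300 → 19170
End of period: [7656, 4677, 9415, 11982, 19170]

19170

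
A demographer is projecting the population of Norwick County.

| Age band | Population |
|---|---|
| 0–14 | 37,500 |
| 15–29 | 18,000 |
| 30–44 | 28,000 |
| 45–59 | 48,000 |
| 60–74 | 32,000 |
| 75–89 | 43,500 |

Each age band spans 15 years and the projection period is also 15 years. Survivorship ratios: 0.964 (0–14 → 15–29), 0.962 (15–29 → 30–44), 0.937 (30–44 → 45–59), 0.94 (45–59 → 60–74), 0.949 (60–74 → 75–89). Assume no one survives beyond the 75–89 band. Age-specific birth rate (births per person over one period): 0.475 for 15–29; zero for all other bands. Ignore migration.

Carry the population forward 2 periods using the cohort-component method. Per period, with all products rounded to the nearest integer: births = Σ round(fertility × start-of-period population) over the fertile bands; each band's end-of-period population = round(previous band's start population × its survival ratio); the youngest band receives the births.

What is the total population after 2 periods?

(Bands numbered youngest = 1 to oldest = 6.)
[period 1]
Births: 18000 * 0.475 = 8550
Band 2: 37500 * 0.964 = 36150
Band 3: 18000 * 0.962 = 17316
Band 4: 28000 * 0.937 = 26236
Band 5: 48000 * 0.94 = 45120
Band 6: 32000 * 0.949 = 30368
Population now: 0–14=8550, 15–29=36150, 30–44=17316, 45–59=26236, 60–74=45120, 75–89=30368
[period 2]
Births: 36150 * 0.475 = 17171
Band 2: 8550 * 0.964 = 8242
Band 3: 36150 * 0.962 = 34776
Band 4: 17316 * 0.937 = 16225
Band 5: 26236 * 0.94 = 24662
Band 6: 45120 * 0.949 = 42819
Population now: 0–14=17171, 15–29=8242, 30–44=34776, 45–59=16225, 60–74=24662, 75–89=42819
Total after period 2: 17171 + 8242 + 34776 + 16225 + 24662 + 42819 = 143895

143895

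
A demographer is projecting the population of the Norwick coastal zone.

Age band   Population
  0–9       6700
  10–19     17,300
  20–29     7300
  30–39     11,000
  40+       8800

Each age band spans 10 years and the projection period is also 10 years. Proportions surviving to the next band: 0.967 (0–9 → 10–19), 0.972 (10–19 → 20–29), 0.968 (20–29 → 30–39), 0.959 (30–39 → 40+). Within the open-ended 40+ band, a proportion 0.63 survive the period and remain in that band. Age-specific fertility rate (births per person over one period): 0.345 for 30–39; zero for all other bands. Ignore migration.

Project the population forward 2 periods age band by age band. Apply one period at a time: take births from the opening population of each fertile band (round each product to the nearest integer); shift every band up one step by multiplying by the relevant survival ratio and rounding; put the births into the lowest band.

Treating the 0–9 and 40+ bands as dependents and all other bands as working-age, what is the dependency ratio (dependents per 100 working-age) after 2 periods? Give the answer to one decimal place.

73.7

Numbering the bands 1..5 from youngest to oldest:
After projecting period 1:
Births: 11000 * 0.345 = 3795
Band 2: 6700 * 0.967 = 6479
Band 3: 17300 * 0.972 = 16816
Band 4: 7300 * 0.968 = 7066
Band 5: 11000 * 0.959 + 8800 * 0.63 = 10549 + 5544 = 16093
End of period: [3795, 6479, 16816, 7066, 16093]
After projecting period 2:
Births: 7066 * 0.345 = 2438
Band 2: 3795 * 0.967 = 3670
Band 3: 6479 * 0.972 = 6298
Band 4: 16816 * 0.968 = 16278
Band 5: 7066 * 0.959 + 16093 * 0.63 = 6776 + 10139 = 16915
End of period: [2438, 3670, 6298, 16278, 16915]
Dependents (band 0–9 + band 40+) = 2438 + 16915 = 19353; working-age = 26246; ratio = 19353/26246 × 100 = 73.7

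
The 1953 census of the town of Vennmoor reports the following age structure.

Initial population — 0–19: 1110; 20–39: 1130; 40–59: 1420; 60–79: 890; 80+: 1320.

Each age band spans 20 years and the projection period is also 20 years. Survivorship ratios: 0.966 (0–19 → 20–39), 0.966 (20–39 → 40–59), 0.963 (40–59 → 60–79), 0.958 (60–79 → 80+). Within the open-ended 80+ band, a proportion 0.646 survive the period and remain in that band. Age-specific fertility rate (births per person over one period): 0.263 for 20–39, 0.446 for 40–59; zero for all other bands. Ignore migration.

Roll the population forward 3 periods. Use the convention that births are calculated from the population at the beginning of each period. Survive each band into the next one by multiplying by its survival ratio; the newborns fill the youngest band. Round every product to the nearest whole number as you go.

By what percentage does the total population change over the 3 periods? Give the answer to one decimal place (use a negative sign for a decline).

0.0

After projecting period 1:
Births: 1130 × 0.263 = 297 ; 1420 × 0.446 = 633 ⇒ total 930
20–39: 1110 × 0.966 = 1072
40–59: 1130 × 0.966 = 1092
60–79: 1420 × 0.963 = 1367
80+: 890 × 0.958 + 1320 × 0.646 = 853 + 853 = 1706
→ [930, 1072, 1092, 1367, 1706]
After projecting period 2:
Births: 1072 × 0.263 = 282 ; 1092 × 0.446 = 487 ⇒ total 769
20–39: 930 × 0.966 = 898
40–59: 1072 × 0.966 = 1036
60–79: 1092 × 0.963 = 1052
80+: 1367 × 0.958 + 1706 × 0.646 = 1310 + 1102 = 2412
→ [769, 898, 1036, 1052, 2412]
After projecting period 3:
Births: 898 × 0.263 = 236 ; 1036 × 0.446 = 462 ⇒ total 698
20–39: 769 × 0.966 = 743
40–59: 898 × 0.966 = 867
60–79: 1036 × 0.963 = 998
80+: 1052 × 0.958 + 2412 × 0.646 = 1008 + 1558 = 2566
→ [698, 743, 867, 998, 2566]
Total: 5870 → 5872; change = 2; percentage change = 0.0%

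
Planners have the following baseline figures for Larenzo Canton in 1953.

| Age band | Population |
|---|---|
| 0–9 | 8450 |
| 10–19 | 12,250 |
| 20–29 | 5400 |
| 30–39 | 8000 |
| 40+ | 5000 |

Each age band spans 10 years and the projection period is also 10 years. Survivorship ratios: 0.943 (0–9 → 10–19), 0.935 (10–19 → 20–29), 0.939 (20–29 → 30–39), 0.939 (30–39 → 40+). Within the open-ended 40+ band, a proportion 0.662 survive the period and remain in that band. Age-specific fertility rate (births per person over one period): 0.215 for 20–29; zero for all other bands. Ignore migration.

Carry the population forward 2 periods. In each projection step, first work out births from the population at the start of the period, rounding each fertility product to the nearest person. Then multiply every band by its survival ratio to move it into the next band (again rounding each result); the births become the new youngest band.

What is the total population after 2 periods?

33689

— Period 1 —
Births: 5400 × 0.215 = 1161
10–19: 8450 × 0.943 = 7968
20–29: 12250 × 0.935 = 11454
30–39: 5400 × 0.939 = 5071
40+: 8000 × 0.939 + 5000 × 0.662 = 7512 + 3310 = 10822
Population now: 0–9=1161, 10–19=7968, 20–29=11454, 30–39=5071, 40+=10822
— Period 2 —
Births: 11454 × 0.215 = 2463
10–19: 1161 × 0.943 = 1095
20–29: 7968 × 0.935 = 7450
30–39: 11454 × 0.939 = 10755
40+: 5071 × 0.939 + 10822 × 0.662 = 4762 + 7164 = 11926
Population now: 0–9=2463, 10–19=1095, 20–29=7450, 30–39=10755, 40+=11926
Total after period 2: 2463 + 1095 + 7450 + 10755 + 11926 = 33689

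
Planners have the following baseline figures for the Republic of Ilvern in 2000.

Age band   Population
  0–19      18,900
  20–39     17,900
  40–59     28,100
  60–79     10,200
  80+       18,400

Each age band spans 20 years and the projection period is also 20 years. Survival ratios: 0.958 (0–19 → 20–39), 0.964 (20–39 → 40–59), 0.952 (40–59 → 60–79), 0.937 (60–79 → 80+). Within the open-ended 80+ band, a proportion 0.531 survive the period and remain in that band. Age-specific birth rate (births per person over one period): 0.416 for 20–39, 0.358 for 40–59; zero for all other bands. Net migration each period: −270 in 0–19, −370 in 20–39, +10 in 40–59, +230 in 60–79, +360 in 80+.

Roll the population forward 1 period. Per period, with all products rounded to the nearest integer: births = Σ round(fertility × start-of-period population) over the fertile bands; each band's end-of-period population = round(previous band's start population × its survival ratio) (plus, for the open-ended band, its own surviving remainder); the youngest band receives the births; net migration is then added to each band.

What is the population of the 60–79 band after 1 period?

26981

Let band 1 be 0–19 through band 5 = 80+.
[period 1]
Births: 17900 × 0.416 = 7446  |  28100 × 0.358 = 10060 → total 17506
Band 2: 18900 × 0.958 = 18106
Band 3: 17900 × 0.964 = 17256
Band 4: 28100 × 0.952 = 26751
Band 5: 10200 × 0.937 + 18400 × 0.531 = 9557 + 9770 = 19327
Net migration: Band 1 − 270 → 17236; Band 2 − 370 → 17736; Band 3 + 10 → 17266; Band 4 + 230 → 26981; Band 5 + 360 → 19687
Population now: 0–19=17236, 20–39=17736, 40–59=17266, 60–79=26981, 80+=19687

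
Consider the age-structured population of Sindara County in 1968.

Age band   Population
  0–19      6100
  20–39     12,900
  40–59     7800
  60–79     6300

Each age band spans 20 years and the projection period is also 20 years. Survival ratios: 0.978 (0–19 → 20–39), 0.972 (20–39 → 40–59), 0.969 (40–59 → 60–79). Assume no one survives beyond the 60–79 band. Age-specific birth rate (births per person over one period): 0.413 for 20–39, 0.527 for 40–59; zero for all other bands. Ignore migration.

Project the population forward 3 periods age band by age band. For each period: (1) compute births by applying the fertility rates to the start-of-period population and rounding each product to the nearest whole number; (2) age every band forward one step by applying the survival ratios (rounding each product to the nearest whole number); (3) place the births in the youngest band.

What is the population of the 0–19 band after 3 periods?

6868

Call the groups 1 to 4, youngest first.
Period 1:
Births: 12900 × 0.413 = 5328  |  7800 × 0.527 = 4111 → 9439
Group 2: 6100 × 0.978 = 5966
Group 3: 12900 × 0.972 = 12539
Group 4: 7800 × 0.969 = 7558
End of period: [9439, 5966, 12539, 7558]
Period 2:
Births: 5966 × 0.413 = 2464  |  12539 × 0.527 = 6608 → 9072
Group 2: 9439 × 0.978 = 9231
Group 3: 5966 × 0.972 = 5799
Group 4: 12539 × 0.969 = 12150
End of period: [9072, 9231, 5799, 12150]
Period 3:
Births: 9231 × 0.413 = 3812  |  5799 × 0.527 = 3056 → 6868
Group 2: 9072 × 0.978 = 8872
Group 3: 9231 × 0.972 = 8973
Group 4: 5799 × 0.969 = 5619
End of period: [6868, 8872, 8973, 5619]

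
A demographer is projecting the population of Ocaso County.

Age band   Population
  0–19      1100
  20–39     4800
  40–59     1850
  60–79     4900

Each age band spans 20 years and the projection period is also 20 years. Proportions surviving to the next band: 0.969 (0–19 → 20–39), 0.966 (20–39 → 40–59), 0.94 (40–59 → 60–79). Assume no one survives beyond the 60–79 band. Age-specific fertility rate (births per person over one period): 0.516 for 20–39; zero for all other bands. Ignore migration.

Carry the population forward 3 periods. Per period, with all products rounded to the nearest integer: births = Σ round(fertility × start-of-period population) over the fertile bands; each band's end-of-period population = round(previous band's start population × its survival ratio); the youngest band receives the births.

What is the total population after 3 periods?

5057

[period 1]
Births: 4800 * 0.516 = 2477
20–39: 1100 * 0.969 = 1066
40–59: 4800 * 0.966 = 4637
60–79: 1850 * 0.94 = 1739
→ [2477, 1066, 4637, 1739]
[period 2]
Births: 1066 * 0.516 = 550
20–39: 2477 * 0.969 = 2400
40–59: 1066 * 0.966 = 1030
60–79: 4637 * 0.94 = 4359
→ [550, 2400, 1030, 4359]
[period 3]
Births: 2400 * 0.516 = 1238
20–39: 550 * 0.969 = 533
40–59: 2400 * 0.966 = 2318
60–79: 1030 * 0.94 = 968
→ [1238, 533, 2318, 968]
Total after period 3: 1238 + 533 + 2318 + 968 = 5057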